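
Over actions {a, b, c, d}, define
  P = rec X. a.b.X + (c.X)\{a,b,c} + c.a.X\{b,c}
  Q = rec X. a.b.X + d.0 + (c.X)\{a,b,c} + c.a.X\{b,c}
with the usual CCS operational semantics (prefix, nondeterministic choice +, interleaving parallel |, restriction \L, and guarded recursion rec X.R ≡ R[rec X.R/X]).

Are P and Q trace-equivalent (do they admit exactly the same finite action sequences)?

traces(P) ≠ traces(Q) — witness ⟨d⟩

P's transition system — 5 states:
  s0 = rec X. a.b.X + (c.X)\{a,b,c} + c.a.X\{b,c} | -a-> s1, -c-> s2
  s1 = b.(rec X. a.b.X + (c.X)\{a,b,c} + c.a.X\{b,c}) | -b-> s0
  s2 = a.(rec X. a.b.X + (c.X)\{a,b,c} + c.a.X\{b,c})\{b,c} | -a-> s3
  s3 = (rec X. a.b.X + (c.X)\{a,b,c} + c.a.X\{b,c})\{b,c} | -a-> s4
  s4 = (b.(rec X. a.b.X + (c.X)\{a,b,c} + c.a.X\{b,c}))\{b,c} | deadlocked
Q's transition system — 7 states:
  t0 = rec X. a.b.X + d.0 + (c.X)\{a,b,c} + c.a.X\{b,c} | -a-> t1, -c-> t2, -d-> t3
  t1 = b.(rec X. a.b.X + d.0 + (c.X)\{a,b,c} + c.a.X\{b,c}) | -b-> t0
  t2 = a.(rec X. a.b.X + d.0 + (c.X)\{a,b,c} + c.a.X\{b,c})\{b,c} | -a-> t4
  t3 = 0 | deadlocked
  t4 = (rec X. a.b.X + d.0 + (c.X)\{a,b,c} + c.a.X\{b,c})\{b,c} | -a-> t5, -d-> t6
  t5 = (b.(rec X. a.b.X + d.0 + (c.X)\{a,b,c} + c.a.X\{b,c}))\{b,c} | deadlocked
  t6 = 0\{b,c} | deadlocked
Trace ⟨d⟩ through Q, begin at {t0}:
  after d @ step 1: {t3}
  Q completes σ.
Trace ⟨d⟩ through P, begin at {s0}:
  after d @ step 1: no successor for P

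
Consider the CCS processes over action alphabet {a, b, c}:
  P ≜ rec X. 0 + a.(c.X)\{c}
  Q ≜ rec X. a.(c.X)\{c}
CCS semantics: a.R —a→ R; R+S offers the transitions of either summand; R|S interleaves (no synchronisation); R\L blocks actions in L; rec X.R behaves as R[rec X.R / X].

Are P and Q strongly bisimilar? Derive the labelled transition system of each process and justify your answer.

YES

Reachable graph of P (2 states):
  u0 = rec X. 0 + a.(c.X)\{c} has moves =a=> u1
  u1 = (c.(rec X. 0 + a.(c.X)\{c}))\{c} has moves ∅
Reachable graph of Q (2 states):
  v0 = rec X. a.(c.X)\{c} has moves =a=> v1
  v1 = (c.(rec X. a.(c.X)\{c}))\{c} has moves ∅
Partition-refinement fixed point:
  B0 = {u0, v0}
  B1 = {u1, v1}
u0 ∈ B0, v0 ∈ B0 → same block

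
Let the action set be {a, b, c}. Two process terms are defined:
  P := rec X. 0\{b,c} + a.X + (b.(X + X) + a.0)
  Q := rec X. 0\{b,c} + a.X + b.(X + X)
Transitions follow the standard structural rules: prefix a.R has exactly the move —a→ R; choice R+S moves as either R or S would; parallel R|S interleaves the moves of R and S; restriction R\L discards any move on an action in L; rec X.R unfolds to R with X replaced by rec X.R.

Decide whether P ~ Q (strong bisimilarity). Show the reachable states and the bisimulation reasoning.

not bisimilar

Reachable graph of P (3 states):
  p0 = rec X. 0\{b,c} + a.X + (b.(X + X) + a.0) :: --a--▸ p0, --a--▸ p1, --b--▸ p2
  p1 = 0 :: stopped
  p2 = (rec X. 0\{b,c} + a.X + (b.(X + X) + a.0)) + (rec X. 0\{b,c} + a.X + (b.(X + X) + a.0)) :: --a--▸ p0, --a--▸ p1, --b--▸ p2
Reachable graph of Q (2 states):
  q0 = rec X. 0\{b,c} + a.X + b.(X + X) :: --a--▸ q0, --b--▸ q1
  q1 = (rec X. 0\{b,c} + a.X + b.(X + X)) + (rec X. 0\{b,c} + a.X + b.(X + X)) :: --a--▸ q0, --b--▸ q1
Bisimilarity quotient blocks:
  B0 = {p0, p2}
  B1 = {p1}
  B2 = {q0, q1}
p0 ∈ B0, q0 ∈ B2 → different blocks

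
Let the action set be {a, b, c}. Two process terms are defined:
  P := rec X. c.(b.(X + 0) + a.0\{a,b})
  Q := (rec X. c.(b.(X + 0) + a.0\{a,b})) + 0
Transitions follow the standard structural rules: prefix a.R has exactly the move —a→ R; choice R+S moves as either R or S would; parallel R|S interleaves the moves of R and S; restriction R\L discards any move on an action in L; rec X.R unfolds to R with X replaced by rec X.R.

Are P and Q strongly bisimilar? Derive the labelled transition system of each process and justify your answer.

bisimilar

P's transition system — 4 states:
  u0 = rec X. c.(b.(X + 0) + a.0\{a,b}) ⊢ =c=> u1
  u1 = b.((rec X. c.(b.(X + 0) + a.0\{a,b})) + 0) + a.0\{a,b} ⊢ =a=> u2, =b=> u3
  u2 = 0\{a,b} ⊢ ·
  u3 = (rec X. c.(b.(X + 0) + a.0\{a,b})) + 0 ⊢ =c=> u1
Q's transition system — 3 states:
  v0 = (rec X. c.(b.(X + 0) + a.0\{a,b})) + 0 ⊢ =c=> v1
  v1 = b.((rec X. c.(b.(X + 0) + a.0\{a,b})) + 0) + a.0\{a,b} ⊢ =a=> v2, =b=> v0
  v2 = 0\{a,b} ⊢ ·
Partition-refinement fixed point:
  B0 = {u0, u3, v0}
  B1 = {u1, v1}
  B2 = {u2, v2}
u0 ∈ B0, v0 ∈ B0 → same block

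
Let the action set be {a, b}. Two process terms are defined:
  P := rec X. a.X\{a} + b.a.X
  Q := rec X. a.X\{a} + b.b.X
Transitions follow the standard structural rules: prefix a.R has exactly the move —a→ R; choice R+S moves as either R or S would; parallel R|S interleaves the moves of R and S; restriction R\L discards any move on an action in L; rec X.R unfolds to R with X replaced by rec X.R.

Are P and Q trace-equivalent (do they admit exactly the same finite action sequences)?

P's transition system — 4 states:
  s0 = rec X. a.X\{a} + b.a.X ⊢ --a--▸ s1, --b--▸ s2
  s1 = (rec X. a.X\{a} + b.a.X)\{a} ⊢ --b--▸ s3
  s2 = a.(rec X. a.X\{a} + b.a.X) ⊢ --a--▸ s0
  s3 = (a.(rec X. a.X\{a} + b.a.X))\{a} ⊢ stopped
Q's transition system — 4 states:
  t0 = rec X. a.X\{a} + b.b.X ⊢ --a--▸ t1, --b--▸ t2
  t1 = (rec X. a.X\{a} + b.b.X)\{a} ⊢ --b--▸ t3
  t2 = b.(rec X. a.X\{a} + b.b.X) ⊢ --b--▸ t0
  t3 = (b.(rec X. a.X\{a} + b.b.X))\{a} ⊢ --b--▸ t1
Trace ⟨ba⟩ through P, begin at {s0}:
  [1] b ⇒ {s2}
  [2] a ⇒ {s0}
  ✓ P
Trace ⟨ba⟩ through Q, begin at {t0}:
  [1] b ⇒ {t2}
  [2] a ⇒ ∅ (Q stuck)

trace-distinct — witness ⟨ba⟩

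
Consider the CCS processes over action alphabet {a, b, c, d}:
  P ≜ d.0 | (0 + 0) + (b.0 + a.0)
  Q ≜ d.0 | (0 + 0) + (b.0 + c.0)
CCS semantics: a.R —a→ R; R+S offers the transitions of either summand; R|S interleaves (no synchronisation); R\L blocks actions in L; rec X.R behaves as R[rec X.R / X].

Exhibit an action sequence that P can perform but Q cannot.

LTS(P): 3 reachable states
  u0 = d.0 | (0 + 0) + (b.0 + a.0) | ··a··> u1, ··b··> u1, ··d··> u2
  u1 = 0 | stopped
  u2 = 0 | (0 + 0) | stopped
LTS(Q): 3 reachable states
  v0 = d.0 | (0 + 0) + (b.0 + c.0) | ··b··> v1, ··c··> v1, ··d··> v2
  v1 = 0 | stopped
  v2 = 0 | (0 + 0) | stopped
Run σ = ⟨a⟩ on P: start {u0}
  step 1 (a): {u1}
  — P admits the full trace.
Run σ = ⟨a⟩ on Q: start {v0}
  step 1 (a): ∅  — Q cannot continue

a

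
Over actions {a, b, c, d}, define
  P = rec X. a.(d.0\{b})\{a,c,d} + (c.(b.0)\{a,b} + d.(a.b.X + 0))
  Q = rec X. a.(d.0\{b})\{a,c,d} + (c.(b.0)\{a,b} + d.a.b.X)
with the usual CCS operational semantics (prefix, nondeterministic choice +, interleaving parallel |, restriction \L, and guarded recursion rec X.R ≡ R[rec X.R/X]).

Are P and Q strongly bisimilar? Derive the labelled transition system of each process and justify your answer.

YES

P's transition system — 5 states:
  s0 = rec X. a.(d.0\{b})\{a,c,d} + (c.(b.0)\{a,b} + d.(a.b.X + 0)) → ··a··> s1, ··c··> s2, ··d··> s3
  s1 = (d.0\{b})\{a,c,d} → ∅
  s2 = (b.0)\{a,b} → ∅
  s3 = a.b.(rec X. a.(d.0\{b})\{a,c,d} + (c.(b.0)\{a,b} + d.(a.b.X + 0))) + 0 → ··a··> s4
  s4 = b.(rec X. a.(d.0\{b})\{a,c,d} + (c.(b.0)\{a,b} + d.(a.b.X + 0))) → ··b··> s0
Q's transition system — 5 states:
  t0 = rec X. a.(d.0\{b})\{a,c,d} + (c.(b.0)\{a,b} + d.a.b.X) → ··a··> t1, ··c··> t2, ··d··> t3
  t1 = (d.0\{b})\{a,c,d} → ∅
  t2 = (b.0)\{a,b} → ∅
  t3 = a.b.(rec X. a.(d.0\{b})\{a,c,d} + (c.(b.0)\{a,b} + d.a.b.X)) → ··a··> t4
  t4 = b.(rec X. a.(d.0\{b})\{a,c,d} + (c.(b.0)\{a,b} + d.a.b.X)) → ··b··> t0
Coarsest stable partition (strong bisimilarity classes):
  B0 = {s0, t0}
  B1 = {s1, s2, t1, t2}
  B2 = {s3, t3}
  B3 = {s4, t4}
s0 ∈ B0, t0 ∈ B0 → same block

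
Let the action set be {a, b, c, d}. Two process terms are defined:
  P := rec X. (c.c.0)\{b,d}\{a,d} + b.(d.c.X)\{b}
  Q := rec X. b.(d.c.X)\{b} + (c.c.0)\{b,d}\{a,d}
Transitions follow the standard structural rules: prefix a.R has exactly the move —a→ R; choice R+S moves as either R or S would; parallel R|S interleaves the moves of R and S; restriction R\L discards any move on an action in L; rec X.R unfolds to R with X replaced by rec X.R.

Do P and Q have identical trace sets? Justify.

P's transition system — 8 states:
  p0 = rec X. (c.c.0)\{b,d}\{a,d} + b.(d.c.X)\{b} has moves =b=> p1, =c=> p2
  p1 = (d.c.(rec X. (c.c.0)\{b,d}\{a,d} + b.(d.c.X)\{b}))\{b} has moves =d=> p3
  p2 = (c.0)\{b,d}\{a,d} has moves =c=> p4
  p3 = (c.(rec X. (c.c.0)\{b,d}\{a,d} + b.(d.c.X)\{b}))\{b} has moves =c=> p5
  p4 = 0\{b,d}\{a,d} has moves ·
  p5 = (rec X. (c.c.0)\{b,d}\{a,d} + b.(d.c.X)\{b})\{b} has moves =c=> p6
  p6 = (c.0)\{b,d}\{a,d}\{b} has moves =c=> p7
  p7 = 0\{b,d}\{a,d}\{b} has moves ·
Q's transition system — 8 states:
  q0 = rec X. b.(d.c.X)\{b} + (c.c.0)\{b,d}\{a,d} has moves =b=> q1, =c=> q2
  q1 = (d.c.(rec X. b.(d.c.X)\{b} + (c.c.0)\{b,d}\{a,d}))\{b} has moves =d=> q3
  q2 = (c.0)\{b,d}\{a,d} has moves =c=> q4
  q3 = (c.(rec X. b.(d.c.X)\{b} + (c.c.0)\{b,d}\{a,d}))\{b} has moves =c=> q5
  q4 = 0\{b,d}\{a,d} has moves ·
  q5 = (rec X. b.(d.c.X)\{b} + (c.c.0)\{b,d}\{a,d})\{b} has moves =c=> q6
  q6 = (c.0)\{b,d}\{a,d}\{b} has moves =c=> q7
  q7 = 0\{b,d}\{a,d}\{b} has moves ·
Bisimilarity quotient blocks:
  B0 = {p0, q0}
  B1 = {p1, q1}
  B2 = {p3, q3}
  B3 = {p5, q5}
  B4 = {p2, p6, q2, q6}
  B5 = {p4, p7, q4, q7}
p0 ∈ B0, q0 ∈ B0 → same block
Bisimilar ⇒ trace-equivalent.

trace-equivalent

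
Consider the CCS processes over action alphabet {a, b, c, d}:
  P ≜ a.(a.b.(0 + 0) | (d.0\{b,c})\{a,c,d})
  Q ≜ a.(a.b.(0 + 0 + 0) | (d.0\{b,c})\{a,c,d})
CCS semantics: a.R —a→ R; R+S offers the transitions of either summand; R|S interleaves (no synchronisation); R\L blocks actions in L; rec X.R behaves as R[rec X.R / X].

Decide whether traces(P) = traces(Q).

LTS(P): 4 reachable states
  s0 = a.(a.b.(0 + 0) | (d.0\{b,c})\{a,c,d}) ⊢ -a-> s1
  s1 = a.b.(0 + 0) | (d.0\{b,c})\{a,c,d} ⊢ -a-> s2
  s2 = b.(0 + 0) | (d.0\{b,c})\{a,c,d} ⊢ -b-> s3
  s3 = (0 + 0) | (d.0\{b,c})\{a,c,d} ⊢ (no moves)
LTS(Q): 4 reachable states
  t0 = a.(a.b.(0 + 0 + 0) | (d.0\{b,c})\{a,c,d}) ⊢ -a-> t1
  t1 = a.b.(0 + 0 + 0) | (d.0\{b,c})\{a,c,d} ⊢ -a-> t2
  t2 = b.(0 + 0 + 0) | (d.0\{b,c})\{a,c,d} ⊢ -b-> t3
  t3 = (0 + 0 + 0) | (d.0\{b,c})\{a,c,d} ⊢ (no moves)
Bisimilarity quotient blocks:
  B0 = {s0, t0}
  B1 = {s1, t1}
  B2 = {s2, t2}
  B3 = {s3, t3}
s0 ∈ B0, t0 ∈ B0 → same block
Bisimilar ⇒ trace-equivalent.

trace-equivalent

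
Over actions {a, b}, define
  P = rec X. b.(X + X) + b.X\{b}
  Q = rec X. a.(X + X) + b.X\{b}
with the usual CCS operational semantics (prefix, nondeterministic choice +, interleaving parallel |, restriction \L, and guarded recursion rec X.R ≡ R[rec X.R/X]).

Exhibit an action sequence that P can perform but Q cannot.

Reachable graph of P (3 states):
  u0 = rec X. b.(X + X) + b.X\{b} ⊢ --b--▸ u1, --b--▸ u2
  u1 = (rec X. b.(X + X) + b.X\{b}) + (rec X. b.(X + X) + b.X\{b}) ⊢ --b--▸ u1, --b--▸ u2
  u2 = (rec X. b.(X + X) + b.X\{b})\{b} ⊢ stopped
Reachable graph of Q (4 states):
  v0 = rec X. a.(X + X) + b.X\{b} ⊢ --a--▸ v1, --b--▸ v2
  v1 = (rec X. a.(X + X) + b.X\{b}) + (rec X. a.(X + X) + b.X\{b}) ⊢ --a--▸ v1, --b--▸ v2
  v2 = (rec X. a.(X + X) + b.X\{b})\{b} ⊢ --a--▸ v3
  v3 = ((rec X. a.(X + X) + b.X\{b}) + (rec X. a.(X + X) + b.X\{b}))\{b} ⊢ --a--▸ v3
Trace ⟨bb⟩ through P, begin at {u0}:
  after b @ step 1: {u1, u2}
  after b @ step 2: {u1, u2}
  — P admits the full trace.
Trace ⟨bb⟩ through Q, begin at {v0}:
  after b @ step 1: {v2}
  after b @ step 2: no successor for Q

bb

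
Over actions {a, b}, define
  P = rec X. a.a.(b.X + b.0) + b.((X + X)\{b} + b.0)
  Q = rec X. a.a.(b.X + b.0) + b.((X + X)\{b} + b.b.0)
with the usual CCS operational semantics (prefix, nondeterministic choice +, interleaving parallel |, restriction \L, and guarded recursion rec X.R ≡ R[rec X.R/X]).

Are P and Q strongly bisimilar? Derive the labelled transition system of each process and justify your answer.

P's transition system — 7 states:
  s0 = rec X. a.a.(b.X + b.0) + b.((X + X)\{b} + b.0) ⊢ =a=> s1, =b=> s2
  s1 = a.(b.(rec X. a.a.(b.X + b.0) + b.((X + X)\{b} + b.0)) + b.0) ⊢ =a=> s3
  s2 = ((rec X. a.a.(b.X + b.0) + b.((X + X)\{b} + b.0)) + (rec X. a.a.(b.X + b.0) + b.((X + X)\{b} + b.0)))\{b} + b.0 ⊢ =a=> s4, =b=> s5
  s3 = b.(rec X. a.a.(b.X + b.0) + b.((X + X)\{b} + b.0)) + b.0 ⊢ =b=> s0, =b=> s5
  s4 = (a.(b.(rec X. a.a.(b.X + b.0) + b.((X + X)\{b} + b.0)) + b.0))\{b} ⊢ =a=> s6
  s5 = 0 ⊢ stopped
  s6 = (b.(rec X. a.a.(b.X + b.0) + b.((X + X)\{b} + b.0)) + b.0)\{b} ⊢ stopped
Q's transition system — 8 states:
  t0 = rec X. a.a.(b.X + b.0) + b.((X + X)\{b} + b.b.0) ⊢ =a=> t1, =b=> t2
  t1 = a.(b.(rec X. a.a.(b.X + b.0) + b.((X + X)\{b} + b.b.0)) + b.0) ⊢ =a=> t3
  t2 = ((rec X. a.a.(b.X + b.0) + b.((X + X)\{b} + b.b.0)) + (rec X. a.a.(b.X + b.0) + b.((X + X)\{b} + b.b.0)))\{b} + b.b.0 ⊢ =a=> t4, =b=> t5
  t3 = b.(rec X. a.a.(b.X + b.0) + b.((X + X)\{b} + b.b.0)) + b.0 ⊢ =b=> t0, =b=> t6
  t4 = (a.(b.(rec X. a.a.(b.X + b.0) + b.((X + X)\{b} + b.b.0)) + b.0))\{b} ⊢ =a=> t7
  t5 = b.0 ⊢ =b=> t6
  t6 = 0 ⊢ stopped
  t7 = (b.(rec X. a.a.(b.X + b.0) + b.((X + X)\{b} + b.b.0)) + b.0)\{b} ⊢ stopped
Coarsest stable partition (strong bisimilarity classes):
  B0 = {s0}
  B1 = {s2}
  B2 = {s4, t4}
  B3 = {s5, s6, t6, t7}
  B4 = {s1}
  B5 = {s3}
  B6 = {t0}
  B7 = {t1}
  B8 = {t3}
  B9 = {t2}
  B10 = {t5}
s0 ∈ B0, t0 ∈ B6 → different blocks

not bisimilar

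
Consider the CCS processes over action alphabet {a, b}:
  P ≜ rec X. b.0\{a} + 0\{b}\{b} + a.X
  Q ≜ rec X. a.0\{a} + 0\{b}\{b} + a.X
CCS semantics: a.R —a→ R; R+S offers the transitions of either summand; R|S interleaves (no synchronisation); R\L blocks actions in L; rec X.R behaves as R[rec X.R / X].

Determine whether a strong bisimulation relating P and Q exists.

not bisimilar

P's transition system — 2 states:
  u0 = rec X. b.0\{a} + 0\{b}\{b} + a.X has moves -a-> u0, -b-> u1
  u1 = 0\{a} has moves deadlocked
Q's transition system — 2 states:
  v0 = rec X. a.0\{a} + 0\{b}\{b} + a.X has moves -a-> v0, -a-> v1
  v1 = 0\{a} has moves deadlocked
Bisimilarity quotient blocks:
  B0 = {u0}
  B1 = {u1, v1}
  B2 = {v0}
u0 ∈ B0, v0 ∈ B2 → different blocks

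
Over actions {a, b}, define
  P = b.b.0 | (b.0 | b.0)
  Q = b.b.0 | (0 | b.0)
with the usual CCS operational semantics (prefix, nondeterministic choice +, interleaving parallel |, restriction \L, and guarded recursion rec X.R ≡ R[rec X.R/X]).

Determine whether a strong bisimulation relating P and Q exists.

NO

LTS(P): 12 reachable states
  u0 = b.b.0 | (b.0 | b.0) → -b-> u1, -b-> u2, -b-> u3
  u1 = b.0 | (b.0 | b.0) → -b-> u4, -b-> u5, -b-> u6
  u2 = b.b.0 | (0 | b.0) → -b-> u5, -b-> u7
  u3 = b.b.0 | (b.0 | 0) → -b-> u6, -b-> u7
  u4 = 0 | (b.0 | b.0) → -b-> u8, -b-> u9
  u5 = b.0 | (0 | b.0) → -b-> u10, -b-> u8
  u6 = b.0 | (b.0 | 0) → -b-> u10, -b-> u9
  u7 = b.b.0 | (0 | 0) → -b-> u10
  u8 = 0 | (0 | b.0) → -b-> u11
  u9 = 0 | (b.0 | 0) → -b-> u11
  u10 = b.0 | (0 | 0) → -b-> u11
  u11 = 0 | (0 | 0) → ·
LTS(Q): 6 reachable states
  v0 = b.b.0 | (0 | b.0) → -b-> v1, -b-> v2
  v1 = b.0 | (0 | b.0) → -b-> v3, -b-> v4
  v2 = b.b.0 | (0 | 0) → -b-> v4
  v3 = 0 | (0 | b.0) → -b-> v5
  v4 = b.0 | (0 | 0) → -b-> v5
  v5 = 0 | (0 | 0) → ·
Bisimilarity quotient blocks:
  B0 = {u0}
  B1 = {u1, u2, u3, v0}
  B2 = {u4, u5, u6, u7, v1, v2}
  B3 = {u10, u8, u9, v3, v4}
  B4 = {u11, v5}
u0 ∈ B0, v0 ∈ B1 → different blocks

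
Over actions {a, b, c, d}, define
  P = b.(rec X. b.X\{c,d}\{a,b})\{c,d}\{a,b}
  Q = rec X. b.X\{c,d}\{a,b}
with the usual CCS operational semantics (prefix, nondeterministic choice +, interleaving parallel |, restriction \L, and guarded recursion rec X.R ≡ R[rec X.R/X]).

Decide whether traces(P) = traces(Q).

traces(P) = traces(Q)

Reachable graph of P (2 states):
  s0 = b.(rec X. b.X\{c,d}\{a,b})\{c,d}\{a,b} | ··b··> s1
  s1 = (rec X. b.X\{c,d}\{a,b})\{c,d}\{a,b} | ∅
Reachable graph of Q (2 states):
  t0 = rec X. b.X\{c,d}\{a,b} | ··b··> t1
  t1 = (rec X. b.X\{c,d}\{a,b})\{c,d}\{a,b} | ∅
Bisimilarity quotient blocks:
  B0 = {s0, t0}
  B1 = {s1, t1}
s0 ∈ B0, t0 ∈ B0 → same block
Bisimilar ⇒ trace-equivalent.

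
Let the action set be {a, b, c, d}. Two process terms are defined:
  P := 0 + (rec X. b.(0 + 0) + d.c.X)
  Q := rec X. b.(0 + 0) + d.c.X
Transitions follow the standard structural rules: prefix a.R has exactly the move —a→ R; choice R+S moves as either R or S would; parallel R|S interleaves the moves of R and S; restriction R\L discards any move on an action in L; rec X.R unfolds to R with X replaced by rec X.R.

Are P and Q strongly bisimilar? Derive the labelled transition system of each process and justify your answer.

YES

Reachable graph of P (4 states):
  m0 = 0 + (rec X. b.(0 + 0) + d.c.X) :: -b-> m1, -d-> m2
  m1 = 0 + 0 :: ·
  m2 = c.(rec X. b.(0 + 0) + d.c.X) :: -c-> m3
  m3 = rec X. b.(0 + 0) + d.c.X :: -b-> m1, -d-> m2
Reachable graph of Q (3 states):
  n0 = rec X. b.(0 + 0) + d.c.X :: -b-> n1, -d-> n2
  n1 = 0 + 0 :: ·
  n2 = c.(rec X. b.(0 + 0) + d.c.X) :: -c-> n0
Coarsest stable partition (strong bisimilarity classes):
  B0 = {m0, m3, n0}
  B1 = {m2, n2}
  B2 = {m1, n1}
m0 ∈ B0, n0 ∈ B0 → same block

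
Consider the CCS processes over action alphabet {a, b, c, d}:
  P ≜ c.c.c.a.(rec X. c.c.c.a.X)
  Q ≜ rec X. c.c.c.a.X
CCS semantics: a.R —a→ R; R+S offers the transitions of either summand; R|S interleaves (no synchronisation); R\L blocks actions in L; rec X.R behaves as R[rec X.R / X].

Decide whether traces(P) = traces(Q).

P's transition system — 5 states:
  m0 = c.c.c.a.(rec X. c.c.c.a.X) :: ··c··> m1
  m1 = c.c.a.(rec X. c.c.c.a.X) :: ··c··> m2
  m2 = c.a.(rec X. c.c.c.a.X) :: ··c··> m3
  m3 = a.(rec X. c.c.c.a.X) :: ··a··> m4
  m4 = rec X. c.c.c.a.X :: ··c··> m1
Q's transition system — 4 states:
  n0 = rec X. c.c.c.a.X :: ··c··> n1
  n1 = c.c.a.(rec X. c.c.c.a.X) :: ··c··> n2
  n2 = c.a.(rec X. c.c.c.a.X) :: ··c··> n3
  n3 = a.(rec X. c.c.c.a.X) :: ··a··> n0
Bisimilarity quotient blocks:
  B0 = {m0, m4, n0}
  B1 = {m1, n1}
  B2 = {m2, n2}
  B3 = {m3, n3}
m0 ∈ B0, n0 ∈ B0 → same block
Bisimilar ⇒ trace-equivalent.

trace-equivalent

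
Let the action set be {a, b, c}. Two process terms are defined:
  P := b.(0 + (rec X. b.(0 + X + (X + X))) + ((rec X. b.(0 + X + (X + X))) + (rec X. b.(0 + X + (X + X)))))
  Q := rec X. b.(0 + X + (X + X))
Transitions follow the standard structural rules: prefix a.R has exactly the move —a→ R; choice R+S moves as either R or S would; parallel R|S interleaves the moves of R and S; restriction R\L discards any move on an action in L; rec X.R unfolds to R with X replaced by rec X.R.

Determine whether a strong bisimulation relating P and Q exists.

P's transition system — 2 states:
  u0 = b.(0 + (rec X. b.(0 + X + (X + X))) + ((rec X. b.(0 + X + (X + X))) + (rec X. b.(0 + X + (X + X))))) has moves -b-> u1
  u1 = 0 + (rec X. b.(0 + X + (X + X))) + ((rec X. b.(0 + X + (X + X))) + (rec X. b.(0 + X + (X + X)))) has moves -b-> u1
Q's transition system — 2 states:
  v0 = rec X. b.(0 + X + (X + X)) has moves -b-> v1
  v1 = 0 + (rec X. b.(0 + X + (X + X))) + ((rec X. b.(0 + X + (X + X))) + (rec X. b.(0 + X + (X + X)))) has moves -b-> v1
Bisimilarity quotient blocks:
  B0 = {u0, u1, v0, v1}
u0 ∈ B0, v0 ∈ B0 → same block

P ~ Q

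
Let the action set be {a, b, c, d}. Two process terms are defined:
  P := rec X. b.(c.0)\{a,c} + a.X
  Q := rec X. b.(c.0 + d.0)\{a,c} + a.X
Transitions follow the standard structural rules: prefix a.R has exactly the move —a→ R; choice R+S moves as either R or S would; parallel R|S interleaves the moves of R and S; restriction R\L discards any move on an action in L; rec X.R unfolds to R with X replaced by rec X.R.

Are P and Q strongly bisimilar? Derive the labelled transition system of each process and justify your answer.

Reachable graph of P (2 states):
  m0 = rec X. b.(c.0)\{a,c} + a.X :: -a-> m0, -b-> m1
  m1 = (c.0)\{a,c} :: (no moves)
Reachable graph of Q (3 states):
  n0 = rec X. b.(c.0 + d.0)\{a,c} + a.X :: -a-> n0, -b-> n1
  n1 = (c.0 + d.0)\{a,c} :: -d-> n2
  n2 = 0\{a,c} :: (no moves)
Partition-refinement fixed point:
  B0 = {m0}
  B1 = {m1, n2}
  B2 = {n0}
  B3 = {n1}
m0 ∈ B0, n0 ∈ B2 → different blocks

NO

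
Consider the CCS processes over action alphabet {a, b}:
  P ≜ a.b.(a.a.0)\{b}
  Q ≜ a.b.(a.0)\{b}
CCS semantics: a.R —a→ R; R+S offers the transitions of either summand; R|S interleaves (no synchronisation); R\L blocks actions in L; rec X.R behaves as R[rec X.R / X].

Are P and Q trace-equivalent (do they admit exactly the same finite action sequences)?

traces(P) ≠ traces(Q) — witness ⟨abaa⟩

Reachable graph of P (5 states):
  u0 = a.b.(a.a.0)\{b} → --a--▸ u1
  u1 = b.(a.a.0)\{b} → --b--▸ u2
  u2 = (a.a.0)\{b} → --a--▸ u3
  u3 = (a.0)\{b} → --a--▸ u4
  u4 = 0\{b} → (no moves)
Reachable graph of Q (4 states):
  v0 = a.b.(a.0)\{b} → --a--▸ v1
  v1 = b.(a.0)\{b} → --b--▸ v2
  v2 = (a.0)\{b} → --a--▸ v3
  v3 = 0\{b} → (no moves)
Run σ = ⟨abaa⟩ on P: start {u0}
  after a @ step 1: {u1}
  after b @ step 2: {u2}
  after a @ step 3: {u3}
  after a @ step 4: {u4}
  — P admits the full trace.
Run σ = ⟨abaa⟩ on Q: start {v0}
  after a @ step 1: {v1}
  after b @ step 2: {v2}
  after a @ step 3: {v3}
  after a @ step 4: ∅  — Q cannot continue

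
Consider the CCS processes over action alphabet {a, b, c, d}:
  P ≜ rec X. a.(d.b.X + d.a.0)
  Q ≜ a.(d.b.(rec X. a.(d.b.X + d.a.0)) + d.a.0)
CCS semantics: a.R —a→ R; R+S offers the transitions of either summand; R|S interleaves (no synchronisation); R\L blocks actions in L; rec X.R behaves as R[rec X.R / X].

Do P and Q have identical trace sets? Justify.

Reachable graph of P (5 states):
  u0 = rec X. a.(d.b.X + d.a.0) :: ··a··> u1
  u1 = d.b.(rec X. a.(d.b.X + d.a.0)) + d.a.0 :: ··d··> u2, ··d··> u3
  u2 = a.0 :: ··a··> u4
  u3 = b.(rec X. a.(d.b.X + d.a.0)) :: ··b··> u0
  u4 = 0 :: ·
Reachable graph of Q (6 states):
  v0 = a.(d.b.(rec X. a.(d.b.X + d.a.0)) + d.a.0) :: ··a··> v1
  v1 = d.b.(rec X. a.(d.b.X + d.a.0)) + d.a.0 :: ··d··> v2, ··d··> v3
  v2 = a.0 :: ··a··> v4
  v3 = b.(rec X. a.(d.b.X + d.a.0)) :: ··b··> v5
  v4 = 0 :: ·
  v5 = rec X. a.(d.b.X + d.a.0) :: ··a··> v1
Bisimilarity quotient blocks:
  B0 = {u0, v0, v5}
  B1 = {u1, v1}
  B2 = {u2, v2}
  B3 = {u4, v4}
  B4 = {u3, v3}
u0 ∈ B0, v0 ∈ B0 → same block
Bisimilar ⇒ trace-equivalent.

traces(P) = traces(Q)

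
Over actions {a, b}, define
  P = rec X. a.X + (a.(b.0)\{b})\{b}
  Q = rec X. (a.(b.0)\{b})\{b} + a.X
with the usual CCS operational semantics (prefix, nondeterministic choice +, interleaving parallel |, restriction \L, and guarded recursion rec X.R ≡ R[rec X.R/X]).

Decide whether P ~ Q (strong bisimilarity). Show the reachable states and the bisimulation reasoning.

bisimilar

LTS(P): 2 reachable states
  u0 = rec X. a.X + (a.(b.0)\{b})\{b} → ··a··> u0, ··a··> u1
  u1 = (b.0)\{b}\{b} → stopped
LTS(Q): 2 reachable states
  v0 = rec X. (a.(b.0)\{b})\{b} + a.X → ··a··> v0, ··a··> v1
  v1 = (b.0)\{b}\{b} → stopped
Partition-refinement fixed point:
  B0 = {u0, v0}
  B1 = {u1, v1}
u0 ∈ B0, v0 ∈ B0 → same block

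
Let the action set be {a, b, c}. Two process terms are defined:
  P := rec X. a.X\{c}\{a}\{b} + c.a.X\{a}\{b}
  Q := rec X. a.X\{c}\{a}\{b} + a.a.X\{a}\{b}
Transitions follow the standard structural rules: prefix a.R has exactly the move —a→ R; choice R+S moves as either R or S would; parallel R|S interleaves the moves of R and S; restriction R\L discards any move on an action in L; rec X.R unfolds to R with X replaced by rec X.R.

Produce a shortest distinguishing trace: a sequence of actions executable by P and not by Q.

c

P's transition system — 5 states:
  p0 = rec X. a.X\{c}\{a}\{b} + c.a.X\{a}\{b} | ··a··> p1, ··c··> p2
  p1 = (rec X. a.X\{c}\{a}\{b} + c.a.X\{a}\{b})\{c}\{a}\{b} | (no moves)
  p2 = a.(rec X. a.X\{c}\{a}\{b} + c.a.X\{a}\{b})\{a}\{b} | ··a··> p3
  p3 = (rec X. a.X\{c}\{a}\{b} + c.a.X\{a}\{b})\{a}\{b} | ··c··> p4
  p4 = (a.(rec X. a.X\{c}\{a}\{b} + c.a.X\{a}\{b})\{a}\{b})\{a}\{b} | (no moves)
Q's transition system — 4 states:
  q0 = rec X. a.X\{c}\{a}\{b} + a.a.X\{a}\{b} | ··a··> q1, ··a··> q2
  q1 = (rec X. a.X\{c}\{a}\{b} + a.a.X\{a}\{b})\{c}\{a}\{b} | (no moves)
  q2 = a.(rec X. a.X\{c}\{a}\{b} + a.a.X\{a}\{b})\{a}\{b} | ··a··> q3
  q3 = (rec X. a.X\{c}\{a}\{b} + a.a.X\{a}\{b})\{a}\{b} | (no moves)
Executing c from P (initial set {p0}):
  [1] c ⇒ {p2}
  — P admits the full trace.
Executing c from Q (initial set {q0}):
  [1] c ⇒ ∅ (Q stuck)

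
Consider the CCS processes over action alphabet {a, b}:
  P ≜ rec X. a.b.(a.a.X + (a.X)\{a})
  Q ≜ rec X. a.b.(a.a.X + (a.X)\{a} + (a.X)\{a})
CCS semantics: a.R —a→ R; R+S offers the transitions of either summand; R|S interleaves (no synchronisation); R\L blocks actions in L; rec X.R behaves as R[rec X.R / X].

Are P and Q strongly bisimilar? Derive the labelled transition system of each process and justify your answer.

YES

LTS(P): 4 reachable states
  p0 = rec X. a.b.(a.a.X + (a.X)\{a}) has moves -a-> p1
  p1 = b.(a.a.(rec X. a.b.(a.a.X + (a.X)\{a})) + (a.(rec X. a.b.(a.a.X + (a.X)\{a})))\{a}) has moves -b-> p2
  p2 = a.a.(rec X. a.b.(a.a.X + (a.X)\{a})) + (a.(rec X. a.b.(a.a.X + (a.X)\{a})))\{a} has moves -a-> p3
  p3 = a.(rec X. a.b.(a.a.X + (a.X)\{a})) has moves -a-> p0
LTS(Q): 4 reachable states
  q0 = rec X. a.b.(a.a.X + (a.X)\{a} + (a.X)\{a}) has moves -a-> q1
  q1 = b.(a.a.(rec X. a.b.(a.a.X + (a.X)\{a} + (a.X)\{a})) + (a.(rec X. a.b.(a.a.X + (a.X)\{a} + (a.X)\{a})))\{a} + (a.(rec X. a.b.(a.a.X + (a.X)\{a} + (a.X)\{a})))\{a}) has moves -b-> q2
  q2 = a.a.(rec X. a.b.(a.a.X + (a.X)\{a} + (a.X)\{a})) + (a.(rec X. a.b.(a.a.X + (a.X)\{a} + (a.X)\{a})))\{a} + (a.(rec X. a.b.(a.a.X + (a.X)\{a} + (a.X)\{a})))\{a} has moves -a-> q3
  q3 = a.(rec X. a.b.(a.a.X + (a.X)\{a} + (a.X)\{a})) has moves -a-> q0
Bisimilarity quotient blocks:
  B0 = {p0, q0}
  B1 = {p1, q1}
  B2 = {p2, q2}
  B3 = {p3, q3}
p0 ∈ B0, q0 ∈ B0 → same block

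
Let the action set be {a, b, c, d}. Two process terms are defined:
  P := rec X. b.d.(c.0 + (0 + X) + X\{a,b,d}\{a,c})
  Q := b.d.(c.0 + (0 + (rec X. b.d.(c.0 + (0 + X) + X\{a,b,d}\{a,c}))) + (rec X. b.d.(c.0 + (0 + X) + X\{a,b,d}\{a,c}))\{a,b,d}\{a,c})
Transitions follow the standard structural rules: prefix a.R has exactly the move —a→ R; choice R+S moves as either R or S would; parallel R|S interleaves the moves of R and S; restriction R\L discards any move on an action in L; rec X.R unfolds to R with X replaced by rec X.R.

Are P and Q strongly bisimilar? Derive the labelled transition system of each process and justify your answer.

YES

Reachable graph of P (4 states):
  u0 = rec X. b.d.(c.0 + (0 + X) + X\{a,b,d}\{a,c}) | —b→ u1
  u1 = d.(c.0 + (0 + (rec X. b.d.(c.0 + (0 + X) + X\{a,b,d}\{a,c}))) + (rec X. b.d.(c.0 + (0 + X) + X\{a,b,d}\{a,c}))\{a,b,d}\{a,c}) | —d→ u2
  u2 = c.0 + (0 + (rec X. b.d.(c.0 + (0 + X) + X\{a,b,d}\{a,c}))) + (rec X. b.d.(c.0 + (0 + X) + X\{a,b,d}\{a,c}))\{a,b,d}\{a,c} | —b→ u1, —c→ u3
  u3 = 0 | deadlocked
Reachable graph of Q (4 states):
  v0 = b.d.(c.0 + (0 + (rec X. b.d.(c.0 + (0 + X) + X\{a,b,d}\{a,c}))) + (rec X. b.d.(c.0 + (0 + X) + X\{a,b,d}\{a,c}))\{a,b,d}\{a,c}) | —b→ v1
  v1 = d.(c.0 + (0 + (rec X. b.d.(c.0 + (0 + X) + X\{a,b,d}\{a,c}))) + (rec X. b.d.(c.0 + (0 + X) + X\{a,b,d}\{a,c}))\{a,b,d}\{a,c}) | —d→ v2
  v2 = c.0 + (0 + (rec X. b.d.(c.0 + (0 + X) + X\{a,b,d}\{a,c}))) + (rec X. b.d.(c.0 + (0 + X) + X\{a,b,d}\{a,c}))\{a,b,d}\{a,c} | —b→ v1, —c→ v3
  v3 = 0 | deadlocked
Bisimilarity quotient blocks:
  B0 = {u0, v0}
  B1 = {u1, v1}
  B2 = {u2, v2}
  B3 = {u3, v3}
u0 ∈ B0, v0 ∈ B0 → same block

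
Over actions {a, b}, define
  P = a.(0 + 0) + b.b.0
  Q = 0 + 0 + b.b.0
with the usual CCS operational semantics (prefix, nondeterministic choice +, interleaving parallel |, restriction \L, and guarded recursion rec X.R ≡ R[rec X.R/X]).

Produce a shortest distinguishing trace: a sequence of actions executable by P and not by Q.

a

LTS(P): 4 reachable states
  p0 = a.(0 + 0) + b.b.0 → —a→ p1, —b→ p2
  p1 = 0 + 0 → deadlocked
  p2 = b.0 → —b→ p3
  p3 = 0 → deadlocked
LTS(Q): 3 reachable states
  q0 = 0 + 0 + b.b.0 → —b→ q1
  q1 = b.0 → —b→ q2
  q2 = 0 → deadlocked
Run σ = ⟨a⟩ on P: start {p0}
  step 1 (a): {p1}
  ✓ P
Run σ = ⟨a⟩ on Q: start {q0}
  step 1 (a): ∅  — Q cannot continue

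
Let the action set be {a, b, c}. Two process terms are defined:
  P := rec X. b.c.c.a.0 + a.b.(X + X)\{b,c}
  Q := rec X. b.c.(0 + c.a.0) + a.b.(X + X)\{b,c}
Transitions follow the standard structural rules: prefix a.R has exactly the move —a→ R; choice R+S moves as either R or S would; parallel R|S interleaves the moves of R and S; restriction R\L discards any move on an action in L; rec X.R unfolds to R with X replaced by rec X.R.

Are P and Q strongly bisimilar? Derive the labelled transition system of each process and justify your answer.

Reachable graph of P (8 states):
  p0 = rec X. b.c.c.a.0 + a.b.(X + X)\{b,c} has moves —a→ p1, —b→ p2
  p1 = b.((rec X. b.c.c.a.0 + a.b.(X + X)\{b,c}) + (rec X. b.c.c.a.0 + a.b.(X + X)\{b,c}))\{b,c} has moves —b→ p3
  p2 = c.c.a.0 has moves —c→ p4
  p3 = ((rec X. b.c.c.a.0 + a.b.(X + X)\{b,c}) + (rec X. b.c.c.a.0 + a.b.(X + X)\{b,c}))\{b,c} has moves —a→ p5
  p4 = c.a.0 has moves —c→ p6
  p5 = (b.((rec X. b.c.c.a.0 + a.b.(X + X)\{b,c}) + (rec X. b.c.c.a.0 + a.b.(X + X)\{b,c}))\{b,c})\{b,c} has moves stopped
  p6 = a.0 has moves —a→ p7
  p7 = 0 has moves stopped
Reachable graph of Q (8 states):
  q0 = rec X. b.c.(0 + c.a.0) + a.b.(X + X)\{b,c} has moves —a→ q1, —b→ q2
  q1 = b.((rec X. b.c.(0 + c.a.0) + a.b.(X + X)\{b,c}) + (rec X. b.c.(0 + c.a.0) + a.b.(X + X)\{b,c}))\{b,c} has moves —b→ q3
  q2 = c.(0 + c.a.0) has moves —c→ q4
  q3 = ((rec X. b.c.(0 + c.a.0) + a.b.(X + X)\{b,c}) + (rec X. b.c.(0 + c.a.0) + a.b.(X + X)\{b,c}))\{b,c} has moves —a→ q5
  q4 = 0 + c.a.0 has moves —c→ q6
  q5 = (b.((rec X. b.c.(0 + c.a.0) + a.b.(X + X)\{b,c}) + (rec X. b.c.(0 + c.a.0) + a.b.(X + X)\{b,c}))\{b,c})\{b,c} has moves stopped
  q6 = a.0 has moves —a→ q7
  q7 = 0 has moves stopped
Bisimilarity quotient blocks:
  B0 = {p0, q0}
  B1 = {p1, q1}
  B2 = {p3, p6, q3, q6}
  B3 = {p5, p7, q5, q7}
  B4 = {p2, q2}
  B5 = {p4, q4}
p0 ∈ B0, q0 ∈ B0 → same block

bisimilar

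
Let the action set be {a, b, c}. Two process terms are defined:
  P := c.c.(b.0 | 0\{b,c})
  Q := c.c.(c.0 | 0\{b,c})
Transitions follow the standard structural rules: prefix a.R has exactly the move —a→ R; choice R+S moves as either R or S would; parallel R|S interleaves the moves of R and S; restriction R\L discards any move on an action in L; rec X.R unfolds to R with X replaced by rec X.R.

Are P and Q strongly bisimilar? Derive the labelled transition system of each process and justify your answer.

P ≁ Q

LTS(P): 4 reachable states
  u0 = c.c.(b.0 | 0\{b,c}) has moves --c--▸ u1
  u1 = c.(b.0 | 0\{b,c}) has moves --c--▸ u2
  u2 = b.0 | 0\{b,c} has moves --b--▸ u3
  u3 = 0 | 0\{b,c} has moves deadlocked
LTS(Q): 4 reachable states
  v0 = c.c.(c.0 | 0\{b,c}) has moves --c--▸ v1
  v1 = c.(c.0 | 0\{b,c}) has moves --c--▸ v2
  v2 = c.0 | 0\{b,c} has moves --c--▸ v3
  v3 = 0 | 0\{b,c} has moves deadlocked
Coarsest stable partition (strong bisimilarity classes):
  B0 = {u0}
  B1 = {u1}
  B2 = {u2}
  B3 = {u3, v3}
  B4 = {v0}
  B5 = {v1}
  B6 = {v2}
u0 ∈ B0, v0 ∈ B4 → different blocks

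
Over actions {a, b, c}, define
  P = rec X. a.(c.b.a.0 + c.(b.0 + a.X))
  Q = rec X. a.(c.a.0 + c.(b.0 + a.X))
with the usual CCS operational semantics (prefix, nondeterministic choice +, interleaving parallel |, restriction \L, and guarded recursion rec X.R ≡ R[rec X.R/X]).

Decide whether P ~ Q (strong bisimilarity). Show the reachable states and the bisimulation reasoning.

LTS(P): 6 reachable states
  s0 = rec X. a.(c.b.a.0 + c.(b.0 + a.X)) → —a→ s1
  s1 = c.b.a.0 + c.(b.0 + a.(rec X. a.(c.b.a.0 + c.(b.0 + a.X)))) → —c→ s2, —c→ s3
  s2 = b.0 + a.(rec X. a.(c.b.a.0 + c.(b.0 + a.X))) → —a→ s0, —b→ s4
  s3 = b.a.0 → —b→ s5
  s4 = 0 → (no moves)
  s5 = a.0 → —a→ s4
LTS(Q): 5 reachable states
  t0 = rec X. a.(c.a.0 + c.(b.0 + a.X)) → —a→ t1
  t1 = c.a.0 + c.(b.0 + a.(rec X. a.(c.a.0 + c.(b.0 + a.X)))) → —c→ t2, —c→ t3
  t2 = a.0 → —a→ t4
  t3 = b.0 + a.(rec X. a.(c.a.0 + c.(b.0 + a.X))) → —a→ t0, —b→ t4
  t4 = 0 → (no moves)
Coarsest stable partition (strong bisimilarity classes):
  B0 = {s0}
  B1 = {s1}
  B2 = {s2}
  B3 = {s4, t4}
  B4 = {s3}
  B5 = {s5, t2}
  B6 = {t0}
  B7 = {t1}
  B8 = {t3}
s0 ∈ B0, t0 ∈ B6 → different blocks

NO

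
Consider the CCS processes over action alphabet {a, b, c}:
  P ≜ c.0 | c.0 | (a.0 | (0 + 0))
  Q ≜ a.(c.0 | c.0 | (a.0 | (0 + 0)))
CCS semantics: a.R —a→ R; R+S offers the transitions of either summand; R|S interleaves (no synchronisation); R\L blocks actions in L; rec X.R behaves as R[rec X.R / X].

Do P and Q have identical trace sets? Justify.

LTS(P): 8 reachable states
  p0 = c.0 | c.0 | (a.0 | (0 + 0)) :: —a→ p1, —c→ p2, —c→ p3
  p1 = c.0 | c.0 | (0 | (0 + 0)) :: —c→ p4, —c→ p5
  p2 = 0 | c.0 | (a.0 | (0 + 0)) :: —a→ p4, —c→ p6
  p3 = c.0 | 0 | (a.0 | (0 + 0)) :: —a→ p5, —c→ p6
  p4 = 0 | c.0 | (0 | (0 + 0)) :: —c→ p7
  p5 = c.0 | 0 | (0 | (0 + 0)) :: —c→ p7
  p6 = 0 | 0 | (a.0 | (0 + 0)) :: —a→ p7
  p7 = 0 | 0 | (0 | (0 + 0)) :: stopped
LTS(Q): 9 reachable states
  q0 = a.(c.0 | c.0 | (a.0 | (0 + 0))) :: —a→ q1
  q1 = c.0 | c.0 | (a.0 | (0 + 0)) :: —a→ q2, —c→ q3, —c→ q4
  q2 = c.0 | c.0 | (0 | (0 + 0)) :: —c→ q5, —c→ q6
  q3 = 0 | c.0 | (a.0 | (0 + 0)) :: —a→ q5, —c→ q7
  q4 = c.0 | 0 | (a.0 | (0 + 0)) :: —a→ q6, —c→ q7
  q5 = 0 | c.0 | (0 | (0 + 0)) :: —c→ q8
  q6 = c.0 | 0 | (0 | (0 + 0)) :: —c→ q8
  q7 = 0 | 0 | (a.0 | (0 + 0)) :: —a→ q8
  q8 = 0 | 0 | (0 | (0 + 0)) :: stopped
Executing c from P (initial set {p0}):
  step 1 (c): {p2, p3}
  ✓ P
Executing c from Q (initial set {q0}):
  step 1 (c): no successor for Q

trace-distinct — witness ⟨c⟩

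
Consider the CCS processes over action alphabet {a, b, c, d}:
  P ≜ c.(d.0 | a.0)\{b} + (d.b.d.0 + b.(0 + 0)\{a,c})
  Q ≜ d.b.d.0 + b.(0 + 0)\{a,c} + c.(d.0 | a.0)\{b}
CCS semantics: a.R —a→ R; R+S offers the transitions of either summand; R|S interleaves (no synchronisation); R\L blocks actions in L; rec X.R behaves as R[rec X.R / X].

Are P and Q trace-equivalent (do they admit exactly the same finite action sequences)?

LTS(P): 9 reachable states
  u0 = c.(d.0 | a.0)\{b} + (d.b.d.0 + b.(0 + 0)\{a,c}) has moves —b→ u1, —c→ u2, —d→ u3
  u1 = (0 + 0)\{a,c} has moves deadlocked
  u2 = (d.0 | a.0)\{b} has moves —a→ u4, —d→ u5
  u3 = b.d.0 has moves —b→ u6
  u4 = (d.0 | 0)\{b} has moves —d→ u7
  u5 = (0 | a.0)\{b} has moves —a→ u7
  u6 = d.0 has moves —d→ u8
  u7 = (0 | 0)\{b} has moves deadlocked
  u8 = 0 has moves deadlocked
LTS(Q): 9 reachable states
  v0 = d.b.d.0 + b.(0 + 0)\{a,c} + c.(d.0 | a.0)\{b} has moves —b→ v1, —c→ v2, —d→ v3
  v1 = (0 + 0)\{a,c} has moves deadlocked
  v2 = (d.0 | a.0)\{b} has moves —a→ v4, —d→ v5
  v3 = b.d.0 has moves —b→ v6
  v4 = (d.0 | 0)\{b} has moves —d→ v7
  v5 = (0 | a.0)\{b} has moves —a→ v7
  v6 = d.0 has moves —d→ v8
  v7 = (0 | 0)\{b} has moves deadlocked
  v8 = 0 has moves deadlocked
Bisimilarity quotient blocks:
  B0 = {u0, v0}
  B1 = {u1, u7, u8, v1, v7, v8}
  B2 = {u2, v2}
  B3 = {u4, u6, v4, v6}
  B4 = {u5, v5}
  B5 = {u3, v3}
u0 ∈ B0, v0 ∈ B0 → same block
Bisimilar ⇒ trace-equivalent.

YES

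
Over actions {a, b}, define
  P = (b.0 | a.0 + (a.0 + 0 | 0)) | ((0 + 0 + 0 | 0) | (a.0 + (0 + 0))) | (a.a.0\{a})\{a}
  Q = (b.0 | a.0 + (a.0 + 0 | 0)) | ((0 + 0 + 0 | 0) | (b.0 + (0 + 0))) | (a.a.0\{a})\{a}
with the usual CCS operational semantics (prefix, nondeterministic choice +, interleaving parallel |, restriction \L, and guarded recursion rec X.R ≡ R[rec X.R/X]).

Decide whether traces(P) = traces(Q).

P's transition system — 10 states:
  m0 = (b.0 | a.0 + (a.0 + 0 | 0)) | ((0 + 0 + 0 | 0) | (a.0 + (0 + 0))) | (a.a.0\{a})\{a} has moves -a-> m1, -a-> m2, -a-> m3, -b-> m4
  m1 = (b.0 | a.0 + (a.0 + 0 | 0)) | ((0 + 0 + 0 | 0) | 0) | (a.a.0\{a})\{a} has moves -a-> m5, -a-> m6, -b-> m7
  m2 = 0 | ((0 + 0 + 0 | 0) | (a.0 + (0 + 0))) | (a.a.0\{a})\{a} has moves -a-> m5
  m3 = b.0 | 0 | ((0 + 0 + 0 | 0) | (a.0 + (0 + 0))) | (a.a.0\{a})\{a} has moves -a-> m6, -b-> m8
  m4 = 0 | a.0 | ((0 + 0 + 0 | 0) | (a.0 + (0 + 0))) | (a.a.0\{a})\{a} has moves -a-> m7, -a-> m8
  m5 = 0 | ((0 + 0 + 0 | 0) | 0) | (a.a.0\{a})\{a} has moves (no moves)
  m6 = b.0 | 0 | ((0 + 0 + 0 | 0) | 0) | (a.a.0\{a})\{a} has moves -b-> m9
  m7 = 0 | a.0 | ((0 + 0 + 0 | 0) | 0) | (a.a.0\{a})\{a} has moves -a-> m9
  m8 = 0 | 0 | ((0 + 0 + 0 | 0) | (a.0 + (0 + 0))) | (a.a.0\{a})\{a} has moves -a-> m9
  m9 = 0 | 0 | ((0 + 0 + 0 | 0) | 0) | (a.a.0\{a})\{a} has moves (no moves)
Q's transition system — 10 states:
  n0 = (b.0 | a.0 + (a.0 + 0 | 0)) | ((0 + 0 + 0 | 0) | (b.0 + (0 + 0))) | (a.a.0\{a})\{a} has moves -a-> n1, -a-> n2, -b-> n3, -b-> n4
  n1 = 0 | ((0 + 0 + 0 | 0) | (b.0 + (0 + 0))) | (a.a.0\{a})\{a} has moves -b-> n5
  n2 = b.0 | 0 | ((0 + 0 + 0 | 0) | (b.0 + (0 + 0))) | (a.a.0\{a})\{a} has moves -b-> n6, -b-> n7
  n3 = (b.0 | a.0 + (a.0 + 0 | 0)) | ((0 + 0 + 0 | 0) | 0) | (a.a.0\{a})\{a} has moves -a-> n5, -a-> n7, -b-> n8
  n4 = 0 | a.0 | ((0 + 0 + 0 | 0) | (b.0 + (0 + 0))) | (a.a.0\{a})\{a} has moves -a-> n6, -b-> n8
  n5 = 0 | ((0 + 0 + 0 | 0) | 0) | (a.a.0\{a})\{a} has moves (no moves)
  n6 = 0 | 0 | ((0 + 0 + 0 | 0) | (b.0 + (0 + 0))) | (a.a.0\{a})\{a} has moves -b-> n9
  n7 = b.0 | 0 | ((0 + 0 + 0 | 0) | 0) | (a.a.0\{a})\{a} has moves -b-> n9
  n8 = 0 | a.0 | ((0 + 0 + 0 | 0) | 0) | (a.a.0\{a})\{a} has moves -a-> n9
  n9 = 0 | 0 | ((0 + 0 + 0 | 0) | 0) | (a.a.0\{a})\{a} has moves (no moves)
Run σ = ⟨aa⟩ on P: start {m0}
  [1] a ⇒ {m1, m2, m3}
  [2] a ⇒ {m5, m6}
  P completes σ.
Run σ = ⟨aa⟩ on Q: start {n0}
  [1] a ⇒ {n1, n2}
  [2] a ⇒ no successor for Q

traces(P) ≠ traces(Q) — witness ⟨aa⟩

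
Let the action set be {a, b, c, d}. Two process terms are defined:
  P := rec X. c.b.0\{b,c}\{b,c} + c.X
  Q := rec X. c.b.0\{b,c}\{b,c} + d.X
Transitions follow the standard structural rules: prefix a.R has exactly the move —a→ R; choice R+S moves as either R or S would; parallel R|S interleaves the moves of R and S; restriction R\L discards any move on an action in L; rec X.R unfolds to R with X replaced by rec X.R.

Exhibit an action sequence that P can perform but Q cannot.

Reachable graph of P (3 states):
  s0 = rec X. c.b.0\{b,c}\{b,c} + c.X :: ··c··> s0, ··c··> s1
  s1 = b.0\{b,c}\{b,c} :: ··b··> s2
  s2 = 0\{b,c}\{b,c} :: deadlocked
Reachable graph of Q (3 states):
  t0 = rec X. c.b.0\{b,c}\{b,c} + d.X :: ··c··> t1, ··d··> t0
  t1 = b.0\{b,c}\{b,c} :: ··b··> t2
  t2 = 0\{b,c}\{b,c} :: deadlocked
Trace ⟨cc⟩ through P, begin at {s0}:
  step 1 (c): {s0, s1}
  step 2 (c): {s0, s1}
  P completes σ.
Trace ⟨cc⟩ through Q, begin at {t0}:
  step 1 (c): {t1}
  step 2 (c): no successor for Q

cc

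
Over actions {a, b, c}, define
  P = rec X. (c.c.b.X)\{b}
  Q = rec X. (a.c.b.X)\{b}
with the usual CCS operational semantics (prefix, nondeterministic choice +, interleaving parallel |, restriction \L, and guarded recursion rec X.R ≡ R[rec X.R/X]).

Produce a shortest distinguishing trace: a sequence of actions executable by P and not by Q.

c

Reachable graph of P (3 states):
  m0 = rec X. (c.c.b.X)\{b} ⊢ —c→ m1
  m1 = (c.b.(rec X. (c.c.b.X)\{b}))\{b} ⊢ —c→ m2
  m2 = (b.(rec X. (c.c.b.X)\{b}))\{b} ⊢ ∅
Reachable graph of Q (3 states):
  n0 = rec X. (a.c.b.X)\{b} ⊢ —a→ n1
  n1 = (c.b.(rec X. (a.c.b.X)\{b}))\{b} ⊢ —c→ n2
  n2 = (b.(rec X. (a.c.b.X)\{b}))\{b} ⊢ ∅
Trace ⟨c⟩ through P, begin at {m0}:
  after c @ step 1: {m1}
  ✓ P
Trace ⟨c⟩ through Q, begin at {n0}:
  after c @ step 1: ∅ (Q stuck)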